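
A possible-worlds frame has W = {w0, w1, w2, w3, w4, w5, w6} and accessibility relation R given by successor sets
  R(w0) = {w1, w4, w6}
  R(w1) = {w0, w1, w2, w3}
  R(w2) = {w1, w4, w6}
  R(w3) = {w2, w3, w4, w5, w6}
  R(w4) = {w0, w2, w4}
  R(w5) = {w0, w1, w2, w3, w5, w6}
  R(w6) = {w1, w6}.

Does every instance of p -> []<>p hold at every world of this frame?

No

The schema B characterises exactly the symmetric frames.
Symmetric: no — w0 R w6 but not w6 R w0.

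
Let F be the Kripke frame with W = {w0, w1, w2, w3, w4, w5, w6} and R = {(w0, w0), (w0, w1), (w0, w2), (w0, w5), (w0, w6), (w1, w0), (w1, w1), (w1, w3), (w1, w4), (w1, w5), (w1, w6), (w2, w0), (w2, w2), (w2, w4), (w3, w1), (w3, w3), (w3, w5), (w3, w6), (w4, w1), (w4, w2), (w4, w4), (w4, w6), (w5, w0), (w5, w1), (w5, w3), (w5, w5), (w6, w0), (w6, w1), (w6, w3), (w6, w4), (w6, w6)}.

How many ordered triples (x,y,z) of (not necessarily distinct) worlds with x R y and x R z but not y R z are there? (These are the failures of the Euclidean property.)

34

Enumerating: (w0,w1,w2), (w0,w2,w1), (w0,w2,w5), (w0,w2,w6), (w0,w5,w2), (w0,w5,w6), (w0,w6,w2), (w0,w6,w5), (w1,w0,w3), (w1,w0,w4), (w1,w3,w0), (w1,w3,w4), … and 22 more.
Total: 34.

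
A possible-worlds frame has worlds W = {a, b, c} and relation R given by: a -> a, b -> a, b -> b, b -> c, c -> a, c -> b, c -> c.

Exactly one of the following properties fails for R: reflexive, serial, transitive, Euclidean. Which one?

Reflexive: yes — every world is R-related to itself.
Serial: yes — every world has a successor (e.g. a R a).
Transitive: yes — every two-step R-path is closed by a direct edge.
Euclidean: no — b R a and b R c, but not a R c.
Only Euclidean fails.

Euclidean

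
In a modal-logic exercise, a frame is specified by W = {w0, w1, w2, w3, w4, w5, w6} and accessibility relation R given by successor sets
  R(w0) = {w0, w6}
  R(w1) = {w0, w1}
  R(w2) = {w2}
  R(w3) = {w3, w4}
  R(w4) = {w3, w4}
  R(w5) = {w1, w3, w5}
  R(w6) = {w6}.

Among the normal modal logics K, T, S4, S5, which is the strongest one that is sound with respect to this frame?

Reflexive (axiom T): yes — every world is R-related to itself.
Transitive (axiom 4): no — w1 R w0 and w0 R w6, but not w1 R w6.
Euclidean (axiom 5): no — w5 R w1 and w5 R w3, but not w1 R w3.
So F validates K, T; S4 would additionally require R to be transitive. The strongest is T.

T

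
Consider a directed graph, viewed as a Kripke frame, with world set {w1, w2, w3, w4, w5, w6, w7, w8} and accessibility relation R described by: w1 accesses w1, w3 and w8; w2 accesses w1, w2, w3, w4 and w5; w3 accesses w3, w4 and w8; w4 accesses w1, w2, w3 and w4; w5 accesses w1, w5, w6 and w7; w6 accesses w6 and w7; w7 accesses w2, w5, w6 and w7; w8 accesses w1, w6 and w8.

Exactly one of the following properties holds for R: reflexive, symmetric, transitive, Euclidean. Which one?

reflexive

Reflexive: yes — every world is R-related to itself.
Symmetric: no — w1 R w3 but not w3 R w1.
Transitive: no — w1 R w3 and w3 R w4, but not w1 R w4.
Euclidean: no — w1 R w8 and w1 R w3, but not w8 R w3.
Only reflexive holds.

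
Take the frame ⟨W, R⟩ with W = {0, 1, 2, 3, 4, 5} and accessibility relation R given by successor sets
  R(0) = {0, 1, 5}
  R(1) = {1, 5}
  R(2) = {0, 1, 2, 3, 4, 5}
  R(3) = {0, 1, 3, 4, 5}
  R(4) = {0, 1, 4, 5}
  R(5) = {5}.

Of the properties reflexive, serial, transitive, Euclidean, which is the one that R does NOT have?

Euclidean

Reflexive: yes — every world is R-related to itself.
Serial: yes — every world has a successor (e.g. 0 R 0).
Transitive: yes — every two-step R-path is closed by a direct edge.
Euclidean: no — 0 R 5 and 0 R 1, but not 5 R 1.
Only Euclidean fails.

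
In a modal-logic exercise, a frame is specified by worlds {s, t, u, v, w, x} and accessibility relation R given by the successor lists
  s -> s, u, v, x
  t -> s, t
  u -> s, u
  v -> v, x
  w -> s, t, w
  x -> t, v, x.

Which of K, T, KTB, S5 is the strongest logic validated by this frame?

Reflexive (axiom T): yes — every world is R-related to itself.
Symmetric (axiom B): no — s R v but not v R s.
Euclidean (axiom 5): no — s R u and s R v, but not u R v.
So F validates K, T; KTB would additionally require R to be symmetric. The strongest is T.

T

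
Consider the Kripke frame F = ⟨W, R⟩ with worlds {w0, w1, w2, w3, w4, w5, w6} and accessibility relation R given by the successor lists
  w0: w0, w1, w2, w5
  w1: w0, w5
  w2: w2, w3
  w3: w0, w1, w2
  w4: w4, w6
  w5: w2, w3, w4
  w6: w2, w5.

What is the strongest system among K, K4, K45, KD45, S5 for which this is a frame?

Transitive (axiom 4): no — w0 R w2 and w2 R w3, but not w0 R w3.
Euclidean (axiom 5): no — w0 R w1 and w0 R w2, but not w1 R w2.
Serial (axiom D): yes — every world has a successor (e.g. w0 R w0).
Reflexive (axiom T): no — w1 is not related to itself.
So F validates K; K4 would additionally require R to be transitive. The strongest is K.

K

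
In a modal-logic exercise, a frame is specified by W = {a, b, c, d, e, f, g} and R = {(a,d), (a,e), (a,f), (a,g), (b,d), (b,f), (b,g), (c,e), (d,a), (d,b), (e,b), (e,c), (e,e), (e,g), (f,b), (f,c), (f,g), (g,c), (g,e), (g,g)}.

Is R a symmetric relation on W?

No

Symmetric: no — a R e but not e R a.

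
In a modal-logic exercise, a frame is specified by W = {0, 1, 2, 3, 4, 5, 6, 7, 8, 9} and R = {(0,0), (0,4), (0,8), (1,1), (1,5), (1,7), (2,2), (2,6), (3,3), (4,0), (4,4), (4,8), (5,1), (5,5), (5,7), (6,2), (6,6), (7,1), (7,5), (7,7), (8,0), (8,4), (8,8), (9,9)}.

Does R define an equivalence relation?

Reflexive: yes — every world is R-related to itself.
Symmetric: yes — every pair in R has its reverse in R.
Transitive: yes — every two-step R-path is closed by a direct edge.
So R is an equivalence relation.

Yes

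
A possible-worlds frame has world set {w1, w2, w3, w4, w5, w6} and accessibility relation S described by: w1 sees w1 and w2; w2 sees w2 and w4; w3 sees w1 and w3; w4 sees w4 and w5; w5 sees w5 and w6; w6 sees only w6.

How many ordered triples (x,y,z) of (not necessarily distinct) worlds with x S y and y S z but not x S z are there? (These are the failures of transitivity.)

Enumerating: (w1,w2,w4), (w2,w4,w5), (w3,w1,w2), (w4,w5,w6).

4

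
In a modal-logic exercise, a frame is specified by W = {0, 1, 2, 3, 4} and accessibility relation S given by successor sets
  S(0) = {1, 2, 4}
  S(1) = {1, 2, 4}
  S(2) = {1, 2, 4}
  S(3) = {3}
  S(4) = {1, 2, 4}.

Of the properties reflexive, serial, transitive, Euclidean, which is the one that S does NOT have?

Reflexive: no — 0 is not related to itself.
Serial: yes — every world has a successor (e.g. 0 S 1).
Transitive: yes — every two-step S-path is closed by a direct edge.
Euclidean: yes — any two successors of a common world are S-related.
Only reflexive fails.

reflexive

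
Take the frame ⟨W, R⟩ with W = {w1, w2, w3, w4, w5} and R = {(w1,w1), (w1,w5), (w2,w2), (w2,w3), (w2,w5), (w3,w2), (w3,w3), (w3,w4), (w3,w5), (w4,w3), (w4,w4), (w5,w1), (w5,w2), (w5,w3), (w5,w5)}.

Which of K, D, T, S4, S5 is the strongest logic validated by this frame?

T

Serial (axiom D): yes — every world has a successor (e.g. w1 R w1).
Reflexive (axiom T): yes — every world is R-related to itself.
Transitive (axiom 4): no — w1 R w5 and w5 R w2, but not w1 R w2.
Euclidean (axiom 5): no — w3 R w2 and w3 R w4, but not w2 R w4.
So F validates K, D, T; S4 would additionally require R to be transitive. The strongest is T.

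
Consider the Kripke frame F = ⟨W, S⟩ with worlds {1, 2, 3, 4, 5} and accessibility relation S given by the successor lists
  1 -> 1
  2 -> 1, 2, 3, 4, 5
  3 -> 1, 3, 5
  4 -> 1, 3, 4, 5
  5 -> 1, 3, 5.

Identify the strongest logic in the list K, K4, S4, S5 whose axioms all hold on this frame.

S4

Transitive (axiom 4): yes — every two-step S-path is closed by a direct edge.
Reflexive (axiom T): yes — every world is S-related to itself.
Euclidean (axiom 5): no — 2 S 1 and 2 S 3, but not 1 S 3.
So F validates K, K4, S4; S5 would additionally require S to be Euclidean. The strongest is S4.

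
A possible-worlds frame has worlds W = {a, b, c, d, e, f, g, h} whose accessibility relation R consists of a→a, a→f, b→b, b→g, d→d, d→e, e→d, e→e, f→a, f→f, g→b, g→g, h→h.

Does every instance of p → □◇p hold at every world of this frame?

By correspondence theory, B is valid on a frame iff R is symmetric.
Symmetric: yes — every pair in R has its reverse in R.

Yes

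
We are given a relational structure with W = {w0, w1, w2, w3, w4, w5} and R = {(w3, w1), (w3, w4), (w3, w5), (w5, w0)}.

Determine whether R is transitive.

Transitive: no — w3 R w5 and w5 R w0, but not w3 R w0.

No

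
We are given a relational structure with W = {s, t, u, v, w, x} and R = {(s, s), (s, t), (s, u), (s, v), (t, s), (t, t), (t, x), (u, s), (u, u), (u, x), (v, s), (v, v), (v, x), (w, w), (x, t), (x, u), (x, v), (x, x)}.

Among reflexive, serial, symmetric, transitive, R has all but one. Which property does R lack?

transitive

Reflexive: yes — every world is R-related to itself.
Serial: yes — every world has a successor (e.g. s R s).
Symmetric: yes — every pair in R has its reverse in R.
Transitive: no — s R t and t R x, but not s R x.
Only transitive fails.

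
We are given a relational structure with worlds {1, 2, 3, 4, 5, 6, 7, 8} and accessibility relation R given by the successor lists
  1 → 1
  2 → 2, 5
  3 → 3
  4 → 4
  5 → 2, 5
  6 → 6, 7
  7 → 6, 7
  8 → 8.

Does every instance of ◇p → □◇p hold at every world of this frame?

Axiom 5 corresponds to the accessibility relation being Euclidean.
Euclidean: yes — any two successors of a common world are R-related.

Yes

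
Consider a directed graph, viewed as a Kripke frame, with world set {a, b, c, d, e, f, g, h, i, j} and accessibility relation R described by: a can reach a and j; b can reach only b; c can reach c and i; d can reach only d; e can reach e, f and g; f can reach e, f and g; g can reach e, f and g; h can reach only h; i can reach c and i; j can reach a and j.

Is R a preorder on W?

Yes

Reflexive: yes — every world is R-related to itself.
Transitive: yes — every two-step R-path is closed by a direct edge.
So R is a preorder.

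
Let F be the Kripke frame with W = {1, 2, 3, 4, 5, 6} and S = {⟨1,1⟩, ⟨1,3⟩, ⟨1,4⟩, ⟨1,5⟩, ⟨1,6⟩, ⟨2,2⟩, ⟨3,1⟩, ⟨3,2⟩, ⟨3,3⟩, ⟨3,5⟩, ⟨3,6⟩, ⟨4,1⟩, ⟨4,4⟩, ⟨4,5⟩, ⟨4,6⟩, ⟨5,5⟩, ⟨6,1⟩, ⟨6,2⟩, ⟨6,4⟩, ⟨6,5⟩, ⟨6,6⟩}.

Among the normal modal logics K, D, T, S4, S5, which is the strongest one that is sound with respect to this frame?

T

Serial (axiom D): yes — every world has a successor (e.g. 1 S 1).
Reflexive (axiom T): yes — every world is S-related to itself.
Transitive (axiom 4): no — 1 S 3 and 3 S 2, but not 1 S 2.
Euclidean (axiom 5): no — 1 S 3 and 1 S 4, but not 3 S 4.
So F validates K, D, T; S4 would additionally require S to be transitive. The strongest is T.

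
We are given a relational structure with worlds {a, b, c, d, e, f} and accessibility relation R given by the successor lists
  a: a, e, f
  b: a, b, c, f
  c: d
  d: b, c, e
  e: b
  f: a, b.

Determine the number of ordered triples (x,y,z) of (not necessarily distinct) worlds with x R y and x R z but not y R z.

Enumerating: (a,e,a), (a,e,e), (a,e,f), (a,f,e), (a,f,f), (b,a,b), (b,a,c), (b,c,a), (b,c,b), (b,c,c), (b,c,f), (b,f,c), … and 9 more.
Total: 21.

21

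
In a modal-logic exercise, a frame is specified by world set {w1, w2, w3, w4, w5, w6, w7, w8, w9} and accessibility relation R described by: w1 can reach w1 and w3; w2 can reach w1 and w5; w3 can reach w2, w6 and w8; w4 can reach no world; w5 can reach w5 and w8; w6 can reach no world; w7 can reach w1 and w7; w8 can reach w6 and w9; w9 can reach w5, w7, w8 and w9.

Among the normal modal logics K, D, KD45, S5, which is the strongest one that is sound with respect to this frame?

K

Serial (axiom D): no — w4 has no R-successor.
Euclidean (axiom 5): no — w2 R w1 and w2 R w5, but not w1 R w5.
Transitive (axiom 4): no — w1 R w3 and w3 R w2, but not w1 R w2.
Reflexive (axiom T): no — w2 is not related to itself.
So F validates K; D would additionally require R to be serial. The strongest is K.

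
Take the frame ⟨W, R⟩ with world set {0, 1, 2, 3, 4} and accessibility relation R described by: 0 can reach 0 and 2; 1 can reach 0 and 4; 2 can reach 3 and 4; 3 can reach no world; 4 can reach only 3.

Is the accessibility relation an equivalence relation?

Reflexive: no — 1 is not related to itself.
Symmetric: no — 0 R 2 but not 2 R 0.
Transitive: no — 0 R 2 and 2 R 3, but not 0 R 3.
So R is not an equivalence relation.

No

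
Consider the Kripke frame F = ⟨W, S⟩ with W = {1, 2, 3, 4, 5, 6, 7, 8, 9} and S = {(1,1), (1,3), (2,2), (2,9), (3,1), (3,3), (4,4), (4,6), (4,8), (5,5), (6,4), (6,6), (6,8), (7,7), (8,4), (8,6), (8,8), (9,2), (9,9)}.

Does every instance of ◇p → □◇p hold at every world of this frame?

Axiom 5 corresponds to the accessibility relation being Euclidean.
Euclidean: yes — any two successors of a common world are S-related.

Yes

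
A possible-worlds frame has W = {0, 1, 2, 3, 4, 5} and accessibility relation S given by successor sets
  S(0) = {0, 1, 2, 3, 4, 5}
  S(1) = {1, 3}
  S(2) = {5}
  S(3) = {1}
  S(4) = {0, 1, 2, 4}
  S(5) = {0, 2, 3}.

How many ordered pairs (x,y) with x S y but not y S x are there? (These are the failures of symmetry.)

Enumerating: (0,1), (0,2), (0,3), (4,1), (4,2), (5,3).

6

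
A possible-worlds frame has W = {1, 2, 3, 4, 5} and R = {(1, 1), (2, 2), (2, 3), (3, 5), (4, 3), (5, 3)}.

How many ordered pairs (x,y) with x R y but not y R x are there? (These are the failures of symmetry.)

Enumerating: (2,3), (4,3).

2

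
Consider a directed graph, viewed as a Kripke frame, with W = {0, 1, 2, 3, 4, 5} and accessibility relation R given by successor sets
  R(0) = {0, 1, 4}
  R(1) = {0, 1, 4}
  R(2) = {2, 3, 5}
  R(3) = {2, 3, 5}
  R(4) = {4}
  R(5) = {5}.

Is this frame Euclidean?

No

Euclidean: no — 0 R 4 and 0 R 1, but not 4 R 1.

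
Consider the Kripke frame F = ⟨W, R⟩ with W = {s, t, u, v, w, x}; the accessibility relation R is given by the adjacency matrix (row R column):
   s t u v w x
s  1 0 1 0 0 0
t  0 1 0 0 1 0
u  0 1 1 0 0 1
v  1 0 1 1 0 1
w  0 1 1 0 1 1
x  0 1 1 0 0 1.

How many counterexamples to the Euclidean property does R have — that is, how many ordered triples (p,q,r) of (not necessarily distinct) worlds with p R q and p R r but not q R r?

15

Enumerating: (s,u,s), (u,t,u), (u,t,x), (v,s,v), (v,s,x), (v,u,s), (v,u,v), (v,x,s), (v,x,v), (w,t,u), (w,t,x), (w,u,w), (w,x,w), (x,t,u), (x,t,x).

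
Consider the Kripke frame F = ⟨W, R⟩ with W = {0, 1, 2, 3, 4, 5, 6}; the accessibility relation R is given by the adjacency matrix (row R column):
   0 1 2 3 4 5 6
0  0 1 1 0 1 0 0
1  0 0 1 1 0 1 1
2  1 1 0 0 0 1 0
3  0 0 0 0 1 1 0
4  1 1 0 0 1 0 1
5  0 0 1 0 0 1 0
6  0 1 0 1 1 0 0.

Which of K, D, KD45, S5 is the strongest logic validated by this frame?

Serial (axiom D): yes — every world has a successor (e.g. 0 R 1).
Euclidean (axiom 5): no — 0 R 1 and 0 R 4, but not 1 R 4.
Transitive (axiom 4): no — 0 R 1 and 1 R 3, but not 0 R 3.
Reflexive (axiom T): no — 0 is not related to itself.
So F validates K, D; KD45 would additionally require R to be Euclidean and transitive. The strongest is D.

D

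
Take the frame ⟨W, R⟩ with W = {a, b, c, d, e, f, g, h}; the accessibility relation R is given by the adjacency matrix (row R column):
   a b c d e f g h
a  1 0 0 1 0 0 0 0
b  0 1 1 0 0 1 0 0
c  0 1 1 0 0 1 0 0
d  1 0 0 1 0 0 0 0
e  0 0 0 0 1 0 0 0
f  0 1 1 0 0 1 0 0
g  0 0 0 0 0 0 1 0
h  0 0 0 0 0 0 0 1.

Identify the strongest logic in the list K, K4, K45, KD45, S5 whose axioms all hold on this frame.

Transitive (axiom 4): yes — every two-step R-path is closed by a direct edge.
Euclidean (axiom 5): yes — any two successors of a common world are R-related.
Serial (axiom D): yes — every world has a successor (e.g. a R a).
Reflexive (axiom T): yes — every world is R-related to itself.
So F validates K, K4, K45, KD45, S5. The strongest is S5.

S5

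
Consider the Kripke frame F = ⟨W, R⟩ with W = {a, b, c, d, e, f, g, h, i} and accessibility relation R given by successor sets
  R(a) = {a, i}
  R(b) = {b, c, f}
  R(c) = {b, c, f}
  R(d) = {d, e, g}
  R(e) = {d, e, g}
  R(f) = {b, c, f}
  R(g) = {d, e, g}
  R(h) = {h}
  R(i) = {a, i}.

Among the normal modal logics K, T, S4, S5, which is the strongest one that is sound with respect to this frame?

Reflexive (axiom T): yes — every world is R-related to itself.
Transitive (axiom 4): yes — every two-step R-path is closed by a direct edge.
Euclidean (axiom 5): yes — any two successors of a common world are R-related.
So F validates K, T, S4, S5. The strongest is S5.

S5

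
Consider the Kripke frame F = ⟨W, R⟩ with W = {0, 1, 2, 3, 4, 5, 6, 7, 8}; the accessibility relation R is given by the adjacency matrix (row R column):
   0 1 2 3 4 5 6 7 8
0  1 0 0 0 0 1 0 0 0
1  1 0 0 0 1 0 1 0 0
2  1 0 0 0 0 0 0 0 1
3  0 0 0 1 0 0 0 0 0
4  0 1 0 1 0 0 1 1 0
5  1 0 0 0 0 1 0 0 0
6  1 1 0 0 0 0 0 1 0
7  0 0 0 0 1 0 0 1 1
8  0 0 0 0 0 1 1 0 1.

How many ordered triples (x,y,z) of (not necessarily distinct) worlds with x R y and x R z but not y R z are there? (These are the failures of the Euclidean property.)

34

Enumerating: (1,0,4), (1,0,6), (1,4,0), (1,4,4), (1,6,4), (1,6,6), (2,0,8), (2,8,0), (4,1,1), (4,1,3), (4,1,7), (4,3,1), … and 22 more.
Total: 34.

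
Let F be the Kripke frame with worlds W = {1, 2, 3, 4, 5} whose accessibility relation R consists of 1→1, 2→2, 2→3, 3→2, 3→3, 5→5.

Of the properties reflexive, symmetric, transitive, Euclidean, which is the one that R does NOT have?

Reflexive: no — 4 is not related to itself.
Symmetric: yes — every pair in R has its reverse in R.
Transitive: yes — every two-step R-path is closed by a direct edge.
Euclidean: yes — any two successors of a common world are R-related.
Only reflexive fails.

reflexive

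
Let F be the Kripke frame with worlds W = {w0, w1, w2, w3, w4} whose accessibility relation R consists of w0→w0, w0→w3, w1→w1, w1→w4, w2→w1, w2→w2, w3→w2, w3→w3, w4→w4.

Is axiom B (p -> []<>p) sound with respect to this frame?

No

The schema B characterises exactly the symmetric frames.
Symmetric: no — w0 R w3 but not w3 R w0.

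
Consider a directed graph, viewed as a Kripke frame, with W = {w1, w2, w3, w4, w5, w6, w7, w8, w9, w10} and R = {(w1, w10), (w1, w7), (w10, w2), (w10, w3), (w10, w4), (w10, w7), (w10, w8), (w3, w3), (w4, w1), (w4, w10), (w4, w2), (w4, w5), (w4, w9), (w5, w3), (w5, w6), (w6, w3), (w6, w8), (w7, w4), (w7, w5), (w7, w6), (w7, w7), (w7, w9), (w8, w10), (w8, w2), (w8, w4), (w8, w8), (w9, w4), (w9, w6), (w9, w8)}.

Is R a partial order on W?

Reflexive: no — w1 is not related to itself.
Transitive: no — w1 R w10 and w10 R w2, but not w1 R w2.
Antisymmetric: no — w10 R w4 and w4 R w10 with w10 ≠ w4.
So R is not a partial order.

No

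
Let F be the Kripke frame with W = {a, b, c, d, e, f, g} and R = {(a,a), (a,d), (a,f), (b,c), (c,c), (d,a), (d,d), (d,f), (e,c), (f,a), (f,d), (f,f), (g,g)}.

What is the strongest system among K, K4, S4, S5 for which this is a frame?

K4

Transitive (axiom 4): yes — every two-step R-path is closed by a direct edge.
Reflexive (axiom T): no — b is not related to itself.
Euclidean (axiom 5): yes — any two successors of a common world are R-related.
So F validates K, K4; S4 would additionally require R to be reflexive. The strongest is K4.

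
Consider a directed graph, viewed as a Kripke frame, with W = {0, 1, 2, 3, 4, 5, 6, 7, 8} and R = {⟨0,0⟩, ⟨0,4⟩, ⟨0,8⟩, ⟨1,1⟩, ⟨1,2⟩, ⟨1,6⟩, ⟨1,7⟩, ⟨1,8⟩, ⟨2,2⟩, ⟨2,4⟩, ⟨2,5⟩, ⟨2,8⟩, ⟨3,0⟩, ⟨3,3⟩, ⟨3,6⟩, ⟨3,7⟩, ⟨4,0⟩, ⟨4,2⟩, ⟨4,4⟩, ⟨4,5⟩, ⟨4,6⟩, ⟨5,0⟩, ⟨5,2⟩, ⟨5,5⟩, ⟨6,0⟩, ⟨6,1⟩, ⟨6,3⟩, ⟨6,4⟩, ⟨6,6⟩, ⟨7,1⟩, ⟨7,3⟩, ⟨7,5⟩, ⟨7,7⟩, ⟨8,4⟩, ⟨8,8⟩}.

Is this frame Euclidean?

No

Euclidean: no — 0 R 4 and 0 R 8, but not 4 R 8.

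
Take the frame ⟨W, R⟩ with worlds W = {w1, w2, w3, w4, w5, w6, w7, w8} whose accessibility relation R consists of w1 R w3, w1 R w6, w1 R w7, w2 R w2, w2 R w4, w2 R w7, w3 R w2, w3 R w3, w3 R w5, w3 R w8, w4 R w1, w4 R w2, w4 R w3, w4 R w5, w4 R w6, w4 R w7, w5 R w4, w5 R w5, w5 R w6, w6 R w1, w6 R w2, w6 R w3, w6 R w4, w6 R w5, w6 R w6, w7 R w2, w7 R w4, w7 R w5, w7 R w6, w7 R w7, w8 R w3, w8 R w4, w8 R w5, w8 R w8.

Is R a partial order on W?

No

Reflexive: no — w1 is not related to itself.
Transitive: no — w1 R w3 and w3 R w2, but not w1 R w2.
Antisymmetric: no — w1 R w6 and w6 R w1 with w1 ≠ w6.
So R is not a partial order.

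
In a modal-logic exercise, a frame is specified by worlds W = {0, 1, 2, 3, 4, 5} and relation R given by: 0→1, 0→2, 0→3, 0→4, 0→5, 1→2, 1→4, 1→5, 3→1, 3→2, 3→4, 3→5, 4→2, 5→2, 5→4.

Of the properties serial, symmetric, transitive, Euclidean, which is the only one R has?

transitive

Serial: no — 2 has no R-successor.
Symmetric: no — 0 R 1 but not 1 R 0.
Transitive: yes — every two-step R-path is closed by a direct edge.
Euclidean: no — 0 R 1 and 0 R 3, but not 1 R 3.
Only transitive holds.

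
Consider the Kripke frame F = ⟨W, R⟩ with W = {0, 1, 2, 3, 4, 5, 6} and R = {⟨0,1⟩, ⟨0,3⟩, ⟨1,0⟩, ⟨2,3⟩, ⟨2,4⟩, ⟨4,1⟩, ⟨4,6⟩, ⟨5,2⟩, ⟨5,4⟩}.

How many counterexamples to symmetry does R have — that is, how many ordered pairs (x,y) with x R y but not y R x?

Enumerating: (0,3), (2,3), (2,4), (4,1), (4,6), (5,2), (5,4).

7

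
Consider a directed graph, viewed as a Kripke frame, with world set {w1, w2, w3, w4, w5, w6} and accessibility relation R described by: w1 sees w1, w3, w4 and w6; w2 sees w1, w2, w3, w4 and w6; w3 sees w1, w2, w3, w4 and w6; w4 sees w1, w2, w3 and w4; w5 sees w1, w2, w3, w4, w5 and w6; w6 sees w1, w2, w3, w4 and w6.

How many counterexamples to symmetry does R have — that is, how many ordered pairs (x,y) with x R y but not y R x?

7

Enumerating: (w2,w1), (w5,w1), (w5,w2), (w5,w3), (w5,w4), (w5,w6), (w6,w4).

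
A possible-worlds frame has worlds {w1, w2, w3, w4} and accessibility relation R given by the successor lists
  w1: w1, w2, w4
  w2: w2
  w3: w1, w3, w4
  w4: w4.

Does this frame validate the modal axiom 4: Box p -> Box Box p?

No

By correspondence theory, 4 is valid on a frame iff R is transitive.
Transitive: no — w3 R w1 and w1 R w2, but not w3 R w2.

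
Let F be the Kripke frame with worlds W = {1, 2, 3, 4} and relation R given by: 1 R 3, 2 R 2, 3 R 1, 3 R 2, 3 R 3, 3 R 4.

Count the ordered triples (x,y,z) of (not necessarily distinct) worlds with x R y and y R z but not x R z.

Enumerating: (1,3,1), (1,3,2), (1,3,4).

3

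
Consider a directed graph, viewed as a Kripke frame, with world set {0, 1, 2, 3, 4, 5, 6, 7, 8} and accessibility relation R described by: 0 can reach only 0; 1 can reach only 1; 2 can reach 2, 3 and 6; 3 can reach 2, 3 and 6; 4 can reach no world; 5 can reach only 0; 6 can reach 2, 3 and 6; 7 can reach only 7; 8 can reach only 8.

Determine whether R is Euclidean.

Yes

Euclidean: yes — any two successors of a common world are R-related.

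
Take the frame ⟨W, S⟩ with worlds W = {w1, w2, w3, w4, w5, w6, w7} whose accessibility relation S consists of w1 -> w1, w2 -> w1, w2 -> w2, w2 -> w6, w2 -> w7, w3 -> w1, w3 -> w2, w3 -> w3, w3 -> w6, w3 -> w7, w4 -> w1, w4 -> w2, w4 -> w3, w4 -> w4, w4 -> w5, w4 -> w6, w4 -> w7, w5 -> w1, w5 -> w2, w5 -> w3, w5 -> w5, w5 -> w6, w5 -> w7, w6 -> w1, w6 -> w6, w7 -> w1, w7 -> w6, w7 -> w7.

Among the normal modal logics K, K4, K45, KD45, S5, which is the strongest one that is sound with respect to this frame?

K4

Transitive (axiom 4): yes — every two-step S-path is closed by a direct edge.
Euclidean (axiom 5): no — w2 S w1 and w2 S w6, but not w1 S w6.
Serial (axiom D): yes — every world has a successor (e.g. w1 S w1).
Reflexive (axiom T): yes — every world is S-related to itself.
So F validates K, K4; K45 would additionally require S to be Euclidean. The strongest is K4.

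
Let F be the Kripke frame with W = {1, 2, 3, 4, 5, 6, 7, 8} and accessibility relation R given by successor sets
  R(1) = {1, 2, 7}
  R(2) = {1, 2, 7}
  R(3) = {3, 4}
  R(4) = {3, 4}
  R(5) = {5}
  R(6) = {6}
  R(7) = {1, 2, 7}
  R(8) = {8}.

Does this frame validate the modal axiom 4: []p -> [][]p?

Yes

The schema 4 characterises exactly the transitive frames.
Transitive: yes — every two-step R-path is closed by a direct edge.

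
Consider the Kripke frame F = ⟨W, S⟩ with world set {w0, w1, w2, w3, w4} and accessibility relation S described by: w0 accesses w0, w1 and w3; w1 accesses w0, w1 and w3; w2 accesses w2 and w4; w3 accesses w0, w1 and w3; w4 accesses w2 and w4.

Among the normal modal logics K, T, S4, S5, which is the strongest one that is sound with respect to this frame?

Reflexive (axiom T): yes — every world is S-related to itself.
Transitive (axiom 4): yes — every two-step S-path is closed by a direct edge.
Euclidean (axiom 5): yes — any two successors of a common world are S-related.
So F validates K, T, S4, S5. The strongest is S5.

S5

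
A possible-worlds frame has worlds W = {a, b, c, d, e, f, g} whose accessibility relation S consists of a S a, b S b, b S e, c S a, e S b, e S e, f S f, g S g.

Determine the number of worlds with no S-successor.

1

Enumerating: d.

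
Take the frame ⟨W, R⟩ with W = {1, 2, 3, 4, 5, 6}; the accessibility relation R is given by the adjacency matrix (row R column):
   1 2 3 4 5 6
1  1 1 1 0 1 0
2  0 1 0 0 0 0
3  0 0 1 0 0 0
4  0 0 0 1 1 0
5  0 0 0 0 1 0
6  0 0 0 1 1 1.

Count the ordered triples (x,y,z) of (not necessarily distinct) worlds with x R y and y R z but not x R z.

R is transitive; there are no such tuples.

0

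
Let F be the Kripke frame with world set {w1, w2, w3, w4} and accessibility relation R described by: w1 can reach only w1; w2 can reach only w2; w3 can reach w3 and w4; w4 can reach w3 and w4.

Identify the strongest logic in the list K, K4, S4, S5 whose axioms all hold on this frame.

S5

Transitive (axiom 4): yes — every two-step R-path is closed by a direct edge.
Reflexive (axiom T): yes — every world is R-related to itself.
Euclidean (axiom 5): yes — any two successors of a common world are R-related.
So F validates K, K4, S4, S5. The strongest is S5.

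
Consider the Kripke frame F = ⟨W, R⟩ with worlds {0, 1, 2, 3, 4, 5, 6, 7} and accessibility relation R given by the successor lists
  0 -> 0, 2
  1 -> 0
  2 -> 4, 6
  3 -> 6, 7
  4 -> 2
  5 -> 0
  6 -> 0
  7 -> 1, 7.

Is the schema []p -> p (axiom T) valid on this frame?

Axiom T corresponds to the accessibility relation being reflexive.
Reflexive: no — 1 is not related to itself.

No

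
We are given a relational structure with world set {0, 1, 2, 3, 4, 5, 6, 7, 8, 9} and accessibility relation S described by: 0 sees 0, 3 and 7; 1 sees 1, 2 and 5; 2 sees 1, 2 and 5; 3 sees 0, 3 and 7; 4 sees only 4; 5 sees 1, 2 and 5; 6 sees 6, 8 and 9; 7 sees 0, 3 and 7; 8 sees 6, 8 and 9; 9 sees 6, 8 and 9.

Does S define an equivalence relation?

Yes

Reflexive: yes — every world is S-related to itself.
Symmetric: yes — every pair in S has its reverse in S.
Transitive: yes — every two-step S-path is closed by a direct edge.
So S is an equivalence relation.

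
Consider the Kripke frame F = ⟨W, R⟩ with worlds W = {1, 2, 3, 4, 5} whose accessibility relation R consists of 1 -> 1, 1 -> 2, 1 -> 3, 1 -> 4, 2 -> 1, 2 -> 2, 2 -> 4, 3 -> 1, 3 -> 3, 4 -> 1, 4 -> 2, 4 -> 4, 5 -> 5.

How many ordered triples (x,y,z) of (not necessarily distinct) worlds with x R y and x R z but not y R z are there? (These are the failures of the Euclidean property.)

Enumerating: (1,2,3), (1,3,2), (1,3,4), (1,4,3).

4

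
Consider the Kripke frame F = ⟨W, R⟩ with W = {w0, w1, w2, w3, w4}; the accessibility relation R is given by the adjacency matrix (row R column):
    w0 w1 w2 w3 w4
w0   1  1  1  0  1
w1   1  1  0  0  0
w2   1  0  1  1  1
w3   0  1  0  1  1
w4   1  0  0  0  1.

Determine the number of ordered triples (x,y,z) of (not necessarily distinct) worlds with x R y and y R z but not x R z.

9

Enumerating: (w0,w2,w3), (w1,w0,w2), (w1,w0,w4), (w2,w0,w1), (w2,w3,w1), (w3,w1,w0), (w3,w4,w0), (w4,w0,w1), (w4,w0,w2).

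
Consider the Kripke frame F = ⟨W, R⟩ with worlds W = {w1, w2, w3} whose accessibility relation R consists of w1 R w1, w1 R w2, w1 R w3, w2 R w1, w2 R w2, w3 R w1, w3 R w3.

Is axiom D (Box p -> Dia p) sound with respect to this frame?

Yes

The schema D characterises exactly the serial frames.
Serial: yes — every world has a successor (e.g. w1 R w1).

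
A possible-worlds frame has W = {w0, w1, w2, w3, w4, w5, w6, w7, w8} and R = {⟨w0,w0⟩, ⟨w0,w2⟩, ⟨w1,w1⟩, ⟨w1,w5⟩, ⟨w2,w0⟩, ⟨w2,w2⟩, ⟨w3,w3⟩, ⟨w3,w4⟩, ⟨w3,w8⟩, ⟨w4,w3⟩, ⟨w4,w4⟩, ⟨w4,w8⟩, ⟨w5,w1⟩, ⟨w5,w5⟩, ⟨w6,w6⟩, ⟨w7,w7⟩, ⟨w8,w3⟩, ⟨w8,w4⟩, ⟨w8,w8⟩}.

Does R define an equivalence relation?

Yes

Reflexive: yes — every world is R-related to itself.
Symmetric: yes — every pair in R has its reverse in R.
Transitive: yes — every two-step R-path is closed by a direct edge.
So R is an equivalence relation.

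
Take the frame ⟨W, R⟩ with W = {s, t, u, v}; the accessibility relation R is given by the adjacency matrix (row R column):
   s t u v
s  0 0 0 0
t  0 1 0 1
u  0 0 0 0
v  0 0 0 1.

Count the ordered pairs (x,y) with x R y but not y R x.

1

Enumerating: (t,v).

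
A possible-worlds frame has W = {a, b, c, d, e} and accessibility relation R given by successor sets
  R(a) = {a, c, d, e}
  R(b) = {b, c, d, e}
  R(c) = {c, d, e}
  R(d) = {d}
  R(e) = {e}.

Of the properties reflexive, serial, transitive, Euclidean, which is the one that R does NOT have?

Reflexive: yes — every world is R-related to itself.
Serial: yes — every world has a successor (e.g. a R a).
Transitive: yes — every two-step R-path is closed by a direct edge.
Euclidean: no — a R d and a R c, but not d R c.
Only Euclidean fails.

Euclidean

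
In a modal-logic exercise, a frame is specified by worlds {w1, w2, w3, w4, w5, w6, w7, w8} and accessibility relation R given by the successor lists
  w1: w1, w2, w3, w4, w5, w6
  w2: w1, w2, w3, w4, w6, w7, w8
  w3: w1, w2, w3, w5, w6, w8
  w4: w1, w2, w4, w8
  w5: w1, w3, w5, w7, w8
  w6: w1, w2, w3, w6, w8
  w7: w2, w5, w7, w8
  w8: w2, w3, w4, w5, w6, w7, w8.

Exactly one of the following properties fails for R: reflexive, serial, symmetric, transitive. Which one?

Reflexive: yes — every world is R-related to itself.
Serial: yes — every world has a successor (e.g. w1 R w1).
Symmetric: yes — every pair in R has its reverse in R.
Transitive: no — w1 R w2 and w2 R w7, but not w1 R w7.
Only transitive fails.

transitive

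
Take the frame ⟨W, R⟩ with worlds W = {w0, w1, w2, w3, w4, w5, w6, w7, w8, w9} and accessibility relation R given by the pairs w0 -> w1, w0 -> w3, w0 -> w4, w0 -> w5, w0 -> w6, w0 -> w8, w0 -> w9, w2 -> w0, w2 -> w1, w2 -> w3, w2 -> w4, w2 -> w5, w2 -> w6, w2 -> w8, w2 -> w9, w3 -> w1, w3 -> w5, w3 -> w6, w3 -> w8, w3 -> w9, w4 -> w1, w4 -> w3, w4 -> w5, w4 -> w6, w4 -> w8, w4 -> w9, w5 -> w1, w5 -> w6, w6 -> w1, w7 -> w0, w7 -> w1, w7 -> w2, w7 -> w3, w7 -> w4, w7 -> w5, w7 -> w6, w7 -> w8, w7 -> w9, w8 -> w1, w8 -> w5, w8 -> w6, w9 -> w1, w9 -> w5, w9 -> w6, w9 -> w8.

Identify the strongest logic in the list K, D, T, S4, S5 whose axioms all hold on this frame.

Serial (axiom D): no — w1 has no R-successor.
Reflexive (axiom T): no — w0 is not related to itself.
Transitive (axiom 4): yes — every two-step R-path is closed by a direct edge.
Euclidean (axiom 5): no — w0 R w1 and w0 R w3, but not w1 R w3.
So F validates K; D would additionally require R to be serial. The strongest is K.

K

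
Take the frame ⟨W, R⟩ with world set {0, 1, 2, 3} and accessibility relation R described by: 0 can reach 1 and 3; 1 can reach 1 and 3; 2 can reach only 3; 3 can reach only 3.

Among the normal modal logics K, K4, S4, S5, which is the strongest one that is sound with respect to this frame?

K4

Transitive (axiom 4): yes — every two-step R-path is closed by a direct edge.
Reflexive (axiom T): no — 0 is not related to itself.
Euclidean (axiom 5): no — 0 R 3 and 0 R 1, but not 3 R 1.
So F validates K, K4; S4 would additionally require R to be reflexive. The strongest is K4.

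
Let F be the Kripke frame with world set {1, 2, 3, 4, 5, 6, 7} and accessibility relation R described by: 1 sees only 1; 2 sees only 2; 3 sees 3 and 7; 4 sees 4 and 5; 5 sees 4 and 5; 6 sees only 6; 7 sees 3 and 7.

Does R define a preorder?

Reflexive: yes — every world is R-related to itself.
Transitive: yes — every two-step R-path is closed by a direct edge.
So R is a preorder.

Yes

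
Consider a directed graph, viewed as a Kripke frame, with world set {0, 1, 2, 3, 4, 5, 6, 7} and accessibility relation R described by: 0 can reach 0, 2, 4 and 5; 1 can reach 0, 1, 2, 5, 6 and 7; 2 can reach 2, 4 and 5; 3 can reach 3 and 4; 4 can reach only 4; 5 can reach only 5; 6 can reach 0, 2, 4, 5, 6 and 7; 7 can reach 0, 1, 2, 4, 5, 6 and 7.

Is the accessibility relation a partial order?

Reflexive: yes — every world is R-related to itself.
Transitive: no — 1 R 0 and 0 R 4, but not 1 R 4.
Antisymmetric: no — 1 R 7 and 7 R 1 with 1 ≠ 7.
So R is not a partial order.

No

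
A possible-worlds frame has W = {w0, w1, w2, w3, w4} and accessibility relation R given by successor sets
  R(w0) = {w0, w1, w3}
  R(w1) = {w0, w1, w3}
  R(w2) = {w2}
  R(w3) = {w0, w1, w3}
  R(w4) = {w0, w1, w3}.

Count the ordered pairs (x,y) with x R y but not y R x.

Enumerating: (w4,w0), (w4,w1), (w4,w3).

3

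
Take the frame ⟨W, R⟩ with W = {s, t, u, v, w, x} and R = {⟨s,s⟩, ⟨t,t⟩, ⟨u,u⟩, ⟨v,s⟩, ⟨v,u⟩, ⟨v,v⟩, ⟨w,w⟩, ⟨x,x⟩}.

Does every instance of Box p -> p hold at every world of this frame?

The schema T characterises exactly the reflexive frames.
Reflexive: yes — every world is R-related to itself.

Yes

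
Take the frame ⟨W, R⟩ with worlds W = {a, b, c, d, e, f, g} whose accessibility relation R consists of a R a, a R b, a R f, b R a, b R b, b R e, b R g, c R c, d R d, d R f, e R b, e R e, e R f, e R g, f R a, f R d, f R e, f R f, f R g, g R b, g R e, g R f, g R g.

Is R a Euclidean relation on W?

Euclidean: no — a R b and a R f, but not b R f.

No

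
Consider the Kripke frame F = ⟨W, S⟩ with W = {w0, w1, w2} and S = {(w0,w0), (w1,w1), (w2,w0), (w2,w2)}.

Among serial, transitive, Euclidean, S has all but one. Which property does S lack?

Euclidean

Serial: yes — every world has a successor (e.g. w0 S w0).
Transitive: yes — every two-step S-path is closed by a direct edge.
Euclidean: no — w2 S w0 and w2 S w2, but not w0 S w2.
Only Euclidean fails.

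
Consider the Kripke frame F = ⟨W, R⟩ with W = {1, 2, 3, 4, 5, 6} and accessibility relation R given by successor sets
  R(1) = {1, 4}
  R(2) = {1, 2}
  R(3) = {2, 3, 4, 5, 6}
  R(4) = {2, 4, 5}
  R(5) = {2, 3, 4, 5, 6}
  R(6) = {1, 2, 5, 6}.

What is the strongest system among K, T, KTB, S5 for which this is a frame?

T

Reflexive (axiom T): yes — every world is R-related to itself.
Symmetric (axiom B): no — 1 R 4 but not 4 R 1.
Euclidean (axiom 5): no — 3 R 2 and 3 R 4, but not 2 R 4.
So F validates K, T; KTB would additionally require R to be symmetric. The strongest is T.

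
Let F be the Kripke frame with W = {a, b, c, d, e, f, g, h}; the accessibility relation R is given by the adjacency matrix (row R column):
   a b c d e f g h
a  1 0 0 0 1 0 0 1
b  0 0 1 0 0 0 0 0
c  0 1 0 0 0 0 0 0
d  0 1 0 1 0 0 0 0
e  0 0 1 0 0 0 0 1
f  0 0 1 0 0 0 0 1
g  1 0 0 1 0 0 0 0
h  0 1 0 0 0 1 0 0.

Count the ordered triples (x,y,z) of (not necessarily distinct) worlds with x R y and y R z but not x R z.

18

Enumerating: (a,e,c), (a,h,b), (a,h,f), (b,c,b), (c,b,c), (d,b,c), (e,c,b), (e,h,b), (e,h,f), (f,c,b), (f,h,b), (f,h,f), (g,a,e), (g,a,h), (g,d,b), (h,b,c), (h,f,c), (h,f,h).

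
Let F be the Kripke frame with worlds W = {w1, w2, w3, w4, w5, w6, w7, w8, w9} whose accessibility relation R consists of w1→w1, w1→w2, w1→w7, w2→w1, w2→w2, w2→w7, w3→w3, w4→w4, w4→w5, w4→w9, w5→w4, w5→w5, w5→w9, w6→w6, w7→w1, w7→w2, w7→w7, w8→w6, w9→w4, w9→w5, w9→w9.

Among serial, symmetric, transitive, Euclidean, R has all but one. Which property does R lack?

symmetric

Serial: yes — every world has a successor (e.g. w1 R w1).
Symmetric: no — w8 R w6 but not w6 R w8.
Transitive: yes — every two-step R-path is closed by a direct edge.
Euclidean: yes — any two successors of a common world are R-related.
Only symmetric fails.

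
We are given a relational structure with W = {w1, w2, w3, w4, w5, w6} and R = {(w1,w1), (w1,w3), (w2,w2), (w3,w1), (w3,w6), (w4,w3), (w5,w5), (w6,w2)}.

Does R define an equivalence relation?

Reflexive: no — w3 is not related to itself.
Symmetric: no — w3 R w6 but not w6 R w3.
Transitive: no — w1 R w3 and w3 R w6, but not w1 R w6.
So R is not an equivalence relation.

No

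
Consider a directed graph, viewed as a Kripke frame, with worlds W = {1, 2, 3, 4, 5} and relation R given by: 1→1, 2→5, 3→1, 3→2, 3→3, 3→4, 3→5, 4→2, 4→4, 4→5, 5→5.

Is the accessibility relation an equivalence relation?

Reflexive: no — 2 is not related to itself.
Symmetric: no — 2 R 5 but not 5 R 2.
Transitive: yes — every two-step R-path is closed by a direct edge.
So R is not an equivalence relation.

No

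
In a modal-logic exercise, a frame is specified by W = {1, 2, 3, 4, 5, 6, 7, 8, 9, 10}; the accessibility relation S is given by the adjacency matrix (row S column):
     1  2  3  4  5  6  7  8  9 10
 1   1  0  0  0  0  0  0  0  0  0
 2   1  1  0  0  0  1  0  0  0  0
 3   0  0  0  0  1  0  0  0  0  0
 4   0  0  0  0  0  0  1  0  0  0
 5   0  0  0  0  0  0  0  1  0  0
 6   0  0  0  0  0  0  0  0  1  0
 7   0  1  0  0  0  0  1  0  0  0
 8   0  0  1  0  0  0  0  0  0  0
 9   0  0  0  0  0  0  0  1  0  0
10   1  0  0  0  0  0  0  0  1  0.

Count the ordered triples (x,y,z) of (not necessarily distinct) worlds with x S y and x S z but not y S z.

14

Enumerating: (10,1,9), (10,9,1), (10,9,9), (2,1,2), (2,1,6), (2,6,1), (2,6,2), (2,6,6), (3,5,5), (5,8,8), (6,9,9), (7,2,7), (8,3,3), (9,8,8).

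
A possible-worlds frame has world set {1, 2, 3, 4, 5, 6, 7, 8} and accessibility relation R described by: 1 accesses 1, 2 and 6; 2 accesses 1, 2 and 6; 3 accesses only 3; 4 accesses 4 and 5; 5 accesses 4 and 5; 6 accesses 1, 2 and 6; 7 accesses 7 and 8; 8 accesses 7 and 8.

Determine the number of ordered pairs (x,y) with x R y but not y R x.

R is symmetric; there are no such tuples.

0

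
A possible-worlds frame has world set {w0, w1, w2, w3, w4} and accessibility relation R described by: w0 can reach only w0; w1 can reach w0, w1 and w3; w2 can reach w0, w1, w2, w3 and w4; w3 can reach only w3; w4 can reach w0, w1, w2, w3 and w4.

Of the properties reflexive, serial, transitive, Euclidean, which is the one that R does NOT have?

Euclidean

Reflexive: yes — every world is R-related to itself.
Serial: yes — every world has a successor (e.g. w0 R w0).
Transitive: yes — every two-step R-path is closed by a direct edge.
Euclidean: no — w1 R w0 and w1 R w3, but not w0 R w3.
Only Euclidean fails.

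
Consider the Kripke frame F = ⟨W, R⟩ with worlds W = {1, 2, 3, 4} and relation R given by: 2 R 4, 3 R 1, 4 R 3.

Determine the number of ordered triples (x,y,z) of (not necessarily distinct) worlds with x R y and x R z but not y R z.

3

Enumerating: (2,4,4), (3,1,1), (4,3,3).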